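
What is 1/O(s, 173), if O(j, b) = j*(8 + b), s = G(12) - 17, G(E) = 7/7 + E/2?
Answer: -1/1810 ≈ -0.00055249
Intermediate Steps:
G(E) = 1 + E/2 (G(E) = 7*(1/7) + E*(1/2) = 1 + E/2)
s = -10 (s = (1 + (1/2)*12) - 17 = (1 + 6) - 17 = 7 - 17 = -10)
1/O(s, 173) = 1/(-10*(8 + 173)) = 1/(-10*181) = 1/(-1810) = -1/1810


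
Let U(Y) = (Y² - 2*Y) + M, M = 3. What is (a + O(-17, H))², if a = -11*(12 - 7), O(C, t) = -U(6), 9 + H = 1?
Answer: 6724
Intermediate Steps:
H = -8 (H = -9 + 1 = -8)
U(Y) = 3 + Y² - 2*Y (U(Y) = (Y² - 2*Y) + 3 = 3 + Y² - 2*Y)
O(C, t) = -27 (O(C, t) = -(3 + 6² - 2*6) = -(3 + 36 - 12) = -1*27 = -27)
a = -55 (a = -11*5 = -55)
(a + O(-17, H))² = (-55 - 27)² = (-82)² = 6724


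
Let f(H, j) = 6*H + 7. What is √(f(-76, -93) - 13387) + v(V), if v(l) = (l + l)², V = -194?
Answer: 150544 + 2*I*√3459 ≈ 1.5054e+5 + 117.63*I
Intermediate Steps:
f(H, j) = 7 + 6*H
v(l) = 4*l² (v(l) = (2*l)² = 4*l²)
√(f(-76, -93) - 13387) + v(V) = √((7 + 6*(-76)) - 13387) + 4*(-194)² = √((7 - 456) - 13387) + 4*37636 = √(-449 - 13387) + 150544 = √(-13836) + 150544 = 2*I*√3459 + 150544 = 150544 + 2*I*√3459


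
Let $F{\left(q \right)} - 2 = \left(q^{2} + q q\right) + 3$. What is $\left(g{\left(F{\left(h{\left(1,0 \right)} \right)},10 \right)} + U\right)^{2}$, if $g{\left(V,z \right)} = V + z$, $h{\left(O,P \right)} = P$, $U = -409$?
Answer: $155236$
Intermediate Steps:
$F{\left(q \right)} = 5 + 2 q^{2}$ ($F{\left(q \right)} = 2 + \left(\left(q^{2} + q q\right) + 3\right) = 2 + \left(\left(q^{2} + q^{2}\right) + 3\right) = 2 + \left(2 q^{2} + 3\right) = 2 + \left(3 + 2 q^{2}\right) = 5 + 2 q^{2}$)
$\left(g{\left(F{\left(h{\left(1,0 \right)} \right)},10 \right)} + U\right)^{2} = \left(\left(\left(5 + 2 \cdot 0^{2}\right) + 10\right) - 409\right)^{2} = \left(\left(\left(5 + 2 \cdot 0\right) + 10\right) - 409\right)^{2} = \left(\left(\left(5 + 0\right) + 10\right) - 409\right)^{2} = \left(\left(5 + 10\right) - 409\right)^{2} = \left(15 - 409\right)^{2} = \left(-394\right)^{2} = 155236$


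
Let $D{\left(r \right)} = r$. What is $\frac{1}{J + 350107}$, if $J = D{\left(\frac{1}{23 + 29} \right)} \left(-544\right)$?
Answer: $\frac{13}{4551255} \approx 2.8564 \cdot 10^{-6}$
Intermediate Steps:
$J = - \frac{136}{13}$ ($J = \frac{1}{23 + 29} \left(-544\right) = \frac{1}{52} \left(-544\right) = - \frac{136}{13} \approx -10.462$)
$\frac{1}{J + 350107} = \frac{1}{- \frac{136}{13} + 350107} = \frac{1}{\frac{4551255}{13}} = \frac{13}{4551255}$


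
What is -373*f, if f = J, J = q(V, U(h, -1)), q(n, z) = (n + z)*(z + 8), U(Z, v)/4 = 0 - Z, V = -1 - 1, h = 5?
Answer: -98472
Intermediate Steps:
V = -2
U(Z, v) = -4*Z (U(Z, v) = 4*(0 - Z) = 4*(-Z) = -4*Z)
q(n, z) = (8 + z)*(n + z) (q(n, z) = (n + z)*(8 + z) = (8 + z)*(n + z))
J = 264 (J = (-4*5)² + 8*(-2) + 8*(-4*5) - (-8)*5 = (-20)² - 16 + 8*(-20) - 2*(-20) = 400 - 16 - 160 + 40 = 264)
f = 264
-373*f = -373*264 = -98472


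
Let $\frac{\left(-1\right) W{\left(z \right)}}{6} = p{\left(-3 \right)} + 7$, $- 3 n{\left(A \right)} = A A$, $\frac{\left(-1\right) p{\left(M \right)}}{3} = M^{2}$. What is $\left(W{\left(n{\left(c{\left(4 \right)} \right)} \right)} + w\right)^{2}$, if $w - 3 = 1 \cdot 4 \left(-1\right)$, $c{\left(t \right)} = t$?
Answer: $14161$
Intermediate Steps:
$p{\left(M \right)} = - 3 M^{2}$
$n{\left(A \right)} = - \frac{A^{2}}{3}$ ($n{\left(A \right)} = - \frac{A A}{3} = - \frac{A^{2}}{3}$)
$W{\left(z \right)} = 120$ ($W{\left(z \right)} = - 6 \left(- 3 \left(-3\right)^{2} + 7\right) = - 6 \left(\left(-3\right) 9 + 7\right) = - 6 \left(-27 + 7\right) = \left(-6\right) \left(-20\right) = 120$)
$w = -1$ ($w = 3 + 1 \cdot 4 \left(-1\right) = 3 + 4 \left(-1\right) = 3 - 4 = -1$)
$\left(W{\left(n{\left(c{\left(4 \right)} \right)} \right)} + w\right)^{2} = \left(120 - 1\right)^{2} = 119^{2} = 14161$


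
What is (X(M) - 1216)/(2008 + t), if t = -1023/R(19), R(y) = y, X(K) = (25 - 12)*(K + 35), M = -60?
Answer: -29279/37129 ≈ -0.78858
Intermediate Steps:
X(K) = 455 + 13*K (X(K) = 13*(35 + K) = 455 + 13*K)
t = -1023/19 ≈ -53.842
(X(M) - 1216)/(2008 + t) = ((455 + 13*(-60)) - 1216)/(2008 - 1023/19) = ((455 - 780) - 1216)/(37129/19) = (-325 - 1216)*(19/37129) = -1541*19/37129 = -29279/37129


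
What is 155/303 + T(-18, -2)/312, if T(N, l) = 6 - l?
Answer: 2116/3939 ≈ 0.53719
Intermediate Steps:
155/303 + T(-18, -2)/312 = 155/303 + (6 - 1*(-2))/312 = 155*(1/303) + (6 + 2)*(1/312) = 155/303 + 8*(1/312) = 155/303 + 1/39 = 2116/3939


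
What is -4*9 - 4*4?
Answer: -52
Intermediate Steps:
-4*9 - 4*4 = -36 - 16 = -52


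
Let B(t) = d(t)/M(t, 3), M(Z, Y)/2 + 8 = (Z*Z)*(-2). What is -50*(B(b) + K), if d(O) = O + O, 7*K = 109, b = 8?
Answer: -92300/119 ≈ -775.63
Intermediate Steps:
M(Z, Y) = -16 - 4*Z**2 (M(Z, Y) = -16 + 2*((Z*Z)*(-2)) = -16 + 2*(Z**2*(-2)) = -16 + 2*(-2*Z**2) = -16 - 4*Z**2)
K = 109/7 (K = (1/7)*109 = 109/7 ≈ 15.571)
d(O) = 2*O
B(t) = 2*t/(-16 - 4*t**2) (B(t) = (2*t)/(-16 - 4*t**2) = 2*t/(-16 - 4*t**2))
-50*(B(b) + K) = -50*(-1*8/(8 + 2*8**2) + 109/7) = -50*(-1*8/(8 + 2*64) + 109/7) = -50*(-1*8/(8 + 128) + 109/7) = -50*(-1*8/136 + 109/7) = -50*(-1*8*1/136 + 109/7) = -50*(-1/17 + 109/7) = -50*1846/119 = -92300/119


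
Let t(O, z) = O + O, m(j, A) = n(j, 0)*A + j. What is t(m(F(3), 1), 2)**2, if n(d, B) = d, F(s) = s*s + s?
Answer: 2304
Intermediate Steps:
F(s) = s + s**2 (F(s) = s**2 + s = s + s**2)
m(j, A) = j + A*j (m(j, A) = j*A + j = A*j + j = j + A*j)
t(O, z) = 2*O
t(m(F(3), 1), 2)**2 = (2*((3*(1 + 3))*(1 + 1)))**2 = (2*((3*4)*2))**2 = (2*(12*2))**2 = (2*24)**2 = 48**2 = 2304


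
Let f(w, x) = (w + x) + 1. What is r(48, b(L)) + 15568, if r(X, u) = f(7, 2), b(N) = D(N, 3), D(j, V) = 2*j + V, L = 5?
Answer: 15578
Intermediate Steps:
D(j, V) = V + 2*j
b(N) = 3 + 2*N
f(w, x) = 1 + w + x
r(X, u) = 10 (r(X, u) = 1 + 7 + 2 = 10)
r(48, b(L)) + 15568 = 10 + 15568 = 15578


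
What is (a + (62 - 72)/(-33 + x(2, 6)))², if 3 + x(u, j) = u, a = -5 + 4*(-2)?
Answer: 46656/289 ≈ 161.44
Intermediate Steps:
a = -13 (a = -5 - 8 = -13)
x(u, j) = -3 + u
(a + (62 - 72)/(-33 + x(2, 6)))² = (-13 + (62 - 72)/(-33 + (-3 + 2)))² = (-13 - 10/(-33 - 1))² = (-13 - 10/(-34))² = (-13 - 10*(-1/34))² = (-13 + 5/17)² = (-216/17)² = 46656/289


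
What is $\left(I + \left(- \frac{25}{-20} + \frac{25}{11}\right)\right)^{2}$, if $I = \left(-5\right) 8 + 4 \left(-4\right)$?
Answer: $\frac{5331481}{1936} \approx 2753.9$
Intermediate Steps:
$I = -56$ ($I = -40 - 16 = -56$)
$\left(I + \left(- \frac{25}{-20} + \frac{25}{11}\right)\right)^{2} = \left(-56 + \left(- \frac{25}{-20} + \frac{25}{11}\right)\right)^{2} = \left(-56 + \left(\left(-25\right) \left(- \frac{1}{20}\right) + 25 \cdot \frac{1}{11}\right)\right)^{2} = \left(-56 + \left(\frac{5}{4} + \frac{25}{11}\right)\right)^{2} = \left(-56 + \frac{155}{44}\right)^{2} = \left(- \frac{2309}{44}\right)^{2} = \frac{5331481}{1936}$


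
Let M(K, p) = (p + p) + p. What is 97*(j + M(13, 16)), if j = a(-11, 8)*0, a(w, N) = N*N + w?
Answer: 4656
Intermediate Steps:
a(w, N) = w + N**2 (a(w, N) = N**2 + w = w + N**2)
j = 0 (j = (-11 + 8**2)*0 = (-11 + 64)*0 = 53*0 = 0)
M(K, p) = 3*p (M(K, p) = 2*p + p = 3*p)
97*(j + M(13, 16)) = 97*(0 + 3*16) = 97*(0 + 48) = 97*48 = 4656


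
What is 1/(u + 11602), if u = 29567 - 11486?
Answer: 1/29683 ≈ 3.3689e-5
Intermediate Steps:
u = 18081
1/(u + 11602) = 1/(18081 + 11602) = 1/29683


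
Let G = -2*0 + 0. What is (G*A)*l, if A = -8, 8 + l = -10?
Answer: 0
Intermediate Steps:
G = 0 (G = 0 + 0 = 0)
l = -18 (l = -8 - 10 = -18)
(G*A)*l = (0*(-8))*(-18) = 0*(-18) = 0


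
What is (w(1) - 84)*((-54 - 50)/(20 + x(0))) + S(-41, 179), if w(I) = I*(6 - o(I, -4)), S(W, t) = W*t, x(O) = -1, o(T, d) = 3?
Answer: -131017/19 ≈ -6895.6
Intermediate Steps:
w(I) = 3*I (w(I) = I*(6 - 1*3) = I*(6 - 3) = I*3 = 3*I)
(w(1) - 84)*((-54 - 50)/(20 + x(0))) + S(-41, 179) = (3*1 - 84)*((-54 - 50)/(20 - 1)) - 41*179 = (3 - 84)*(-104/19) - 7339 = -(-8424)/19 - 7339 = -81*(-104/19) - 7339 = 8424/19 - 7339 = -131017/19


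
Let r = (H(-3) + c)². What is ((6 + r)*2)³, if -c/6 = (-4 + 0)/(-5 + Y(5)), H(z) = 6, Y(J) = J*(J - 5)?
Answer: 51478848/15625 ≈ 3294.6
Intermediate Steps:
Y(J) = J*(-5 + J)
c = -24/5 (c = -6*(-4 + 0)/(-5 + 5*(-5 + 5)) = -(-24)/(-5 + 5*0) = -(-24)/(-5 + 0) = -(-24)/(-5) = -(-24)*(-1)/5 = -6*⅘ = -24/5 ≈ -4.8000)
r = 36/25 (r = (6 - 24/5)² = (6/5)² = 36/25 ≈ 1.4400)
((6 + r)*2)³ = ((6 + 36/25)*2)³ = ((186/25)*2)³ = (372/25)³ = 51478848/15625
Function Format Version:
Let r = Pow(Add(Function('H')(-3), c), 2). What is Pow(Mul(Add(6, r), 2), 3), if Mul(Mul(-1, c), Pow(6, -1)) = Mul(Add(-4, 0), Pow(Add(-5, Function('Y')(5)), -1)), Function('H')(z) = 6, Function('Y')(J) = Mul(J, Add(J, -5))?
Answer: Rational(51478848, 15625) ≈ 3294.6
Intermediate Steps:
Function('Y')(J) = Mul(J, Add(-5, J))
c = Rational(-24, 5) (c = Mul(-6, Mul(Add(-4, 0), Pow(Add(-5, Mul(5, Add(-5, 5))), -1))) = Mul(-6, Mul(-4, Pow(Add(-5, Mul(5, 0)), -1))) = Mul(-6, Mul(-4, Pow(Add(-5, 0), -1))) = Mul(-6, Mul(-4, Pow(-5, -1))) = Mul(-6, Mul(-4, Rational(-1, 5))) = Mul(-6, Rational(4, 5)) = Rational(-24, 5) ≈ -4.8000)
r = Rational(36, 25) (r = Pow(Add(6, Rational(-24, 5)), 2) = Pow(Rational(6, 5), 2) = Rational(36, 25) ≈ 1.4400)
Pow(Mul(Add(6, r), 2), 3) = Pow(Mul(Add(6, Rational(36, 25)), 2), 3) = Pow(Mul(Rational(186, 25), 2), 3) = Pow(Rational(372, 25), 3) = Rational(51478848, 15625)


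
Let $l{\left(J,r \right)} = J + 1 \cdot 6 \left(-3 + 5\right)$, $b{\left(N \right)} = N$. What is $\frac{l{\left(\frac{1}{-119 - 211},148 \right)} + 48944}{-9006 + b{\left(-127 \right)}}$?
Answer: $- \frac{16155479}{3013890} \approx -5.3603$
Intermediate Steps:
$l{\left(J,r \right)} = 12 + J$ ($l{\left(J,r \right)} = J + 1 \cdot 6 \cdot 2 = J + 1 \cdot 12 = J + 12 = 12 + J$)
$\frac{l{\left(\frac{1}{-119 - 211},148 \right)} + 48944}{-9006 + b{\left(-127 \right)}} = \frac{\left(12 + \frac{1}{-119 - 211}\right) + 48944}{-9006 - 127} = \frac{\left(12 + \frac{1}{-330}\right) + 48944}{-9133} = \left(\left(12 - \frac{1}{330}\right) + 48944\right) \left(- \frac{1}{9133}\right) = \left(\frac{3959}{330} + 48944\right) \left(- \frac{1}{9133}\right) = \frac{16155479}{330} \left(- \frac{1}{9133}\right) = - \frac{16155479}{3013890}$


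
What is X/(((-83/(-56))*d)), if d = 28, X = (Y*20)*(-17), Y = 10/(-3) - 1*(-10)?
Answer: -13600/249 ≈ -54.618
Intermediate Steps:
Y = 20/3 (Y = 10*(-1/3) + 10 = -10/3 + 10 = 20/3 ≈ 6.6667)
X = -6800/3 (X = ((20/3)*20)*(-17) = (400/3)*(-17) = -6800/3 ≈ -2266.7)
X/(((-83/(-56))*d)) = -6800/(3*(-83/(-56)*28)) = -6800/(3*(-83*(-1/56)*28)) = -6800/(3*((83/56)*28)) = -6800/(3*83/2) = -6800/3*2/83 = -13600/249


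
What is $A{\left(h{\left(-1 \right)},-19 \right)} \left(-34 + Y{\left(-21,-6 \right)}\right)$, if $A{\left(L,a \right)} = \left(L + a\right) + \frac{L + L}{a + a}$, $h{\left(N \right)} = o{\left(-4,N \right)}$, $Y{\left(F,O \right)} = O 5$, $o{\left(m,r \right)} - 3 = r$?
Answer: $\frac{20800}{19} \approx 1094.7$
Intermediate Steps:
$o{\left(m,r \right)} = 3 + r$
$Y{\left(F,O \right)} = 5 O$
$h{\left(N \right)} = 3 + N$
$A{\left(L,a \right)} = L + a + \frac{L}{a}$ ($A{\left(L,a \right)} = \left(L + a\right) + \frac{2 L}{2 a} = \left(L + a\right) + 2 L \frac{1}{2 a} = \left(L + a\right) + \frac{L}{a} = L + a + \frac{L}{a}$)
$A{\left(h{\left(-1 \right)},-19 \right)} \left(-34 + Y{\left(-21,-6 \right)}\right) = \left(\left(3 - 1\right) - 19 + \frac{3 - 1}{-19}\right) \left(-34 + 5 \left(-6\right)\right) = \left(2 - 19 + 2 \left(- \frac{1}{19}\right)\right) \left(-34 - 30\right) = \left(2 - 19 - \frac{2}{19}\right) \left(-64\right) = \left(- \frac{325}{19}\right) \left(-64\right) = \frac{20800}{19}$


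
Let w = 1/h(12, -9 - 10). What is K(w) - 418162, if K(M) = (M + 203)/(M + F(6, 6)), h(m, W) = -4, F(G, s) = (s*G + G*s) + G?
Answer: -130047571/311 ≈ -4.1816e+5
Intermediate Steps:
F(G, s) = G + 2*G*s (F(G, s) = (G*s + G*s) + G = 2*G*s + G = G + 2*G*s)
w = -1/4 (w = 1/(-4) = -1/4 ≈ -0.25000)
K(M) = (203 + M)/(78 + M) (K(M) = (M + 203)/(M + 6*(1 + 2*6)) = (203 + M)/(M + 6*(1 + 12)) = (203 + M)/(M + 6*13) = (203 + M)/(M + 78) = (203 + M)/(78 + M))
K(w) - 418162 = (203 - 1/4)/(78 - 1/4) - 418162 = (811/4)/(311/4) - 418162 = (4/311)*(811/4) - 418162 = 811/311 - 418162 = -130047571/311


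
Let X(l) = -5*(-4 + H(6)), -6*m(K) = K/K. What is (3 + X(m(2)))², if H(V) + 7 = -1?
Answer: 3969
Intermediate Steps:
H(V) = -8 (H(V) = -7 - 1 = -8)
m(K) = -⅙ (m(K) = -K/(6*K) = -⅙*1 = -⅙)
X(l) = 60 (X(l) = -5*(-4 - 8) = -5*(-12) = 60)
(3 + X(m(2)))² = (3 + 60)² = 63² = 3969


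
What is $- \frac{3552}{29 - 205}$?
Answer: $\frac{222}{11} \approx 20.182$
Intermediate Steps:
$- \frac{3552}{29 - 205} = - \frac{3552}{-176} = \left(-3552\right) \left(- \frac{1}{176}\right) = \frac{222}{11}$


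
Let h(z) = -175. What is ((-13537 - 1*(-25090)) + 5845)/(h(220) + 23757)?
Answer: 8699/11791 ≈ 0.73777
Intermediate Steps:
((-13537 - 1*(-25090)) + 5845)/(h(220) + 23757) = ((-13537 - 1*(-25090)) + 5845)/(-175 + 23757) = ((-13537 + 25090) + 5845)/23582 = (11553 + 5845)*(1/23582) = 17398*(1/23582) = 8699/11791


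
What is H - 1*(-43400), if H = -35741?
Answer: 7659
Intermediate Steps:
H - 1*(-43400) = -35741 - 1*(-43400) = -35741 + 43400 = 7659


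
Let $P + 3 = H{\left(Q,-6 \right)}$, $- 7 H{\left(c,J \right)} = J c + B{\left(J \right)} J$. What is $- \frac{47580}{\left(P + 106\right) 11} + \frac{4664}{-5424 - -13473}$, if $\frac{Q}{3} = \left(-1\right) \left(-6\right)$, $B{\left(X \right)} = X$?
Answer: $- \frac{3329276}{88539} \approx -37.602$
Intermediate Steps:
$Q = 18$ ($Q = 3 \left(\left(-1\right) \left(-6\right)\right) = 3 \cdot 6 = 18$)
$H{\left(c,J \right)} = - \frac{J^{2}}{7} - \frac{J c}{7}$ ($H{\left(c,J \right)} = - \frac{J c + J J}{7} = - \frac{J c + J^{2}}{7} = - \frac{J^{2} + J c}{7} = - \frac{J^{2}}{7} - \frac{J c}{7}$)
$P = \frac{51}{7}$ ($P = -3 - - \frac{6 \left(-6 + 18\right)}{7} = -3 - \left(- \frac{6}{7}\right) 12 = -3 + \frac{72}{7} = \frac{51}{7} \approx 7.2857$)
$- \frac{47580}{\left(P + 106\right) 11} + \frac{4664}{-5424 - -13473} = - \frac{47580}{\left(\frac{51}{7} + 106\right) 11} + \frac{4664}{-5424 - -13473} = - \frac{47580}{\frac{793}{7} \cdot 11} + \frac{4664}{-5424 + 13473} = - \frac{47580}{\frac{8723}{7}} + \frac{4664}{8049} = \left(-47580\right) \frac{7}{8723} + 4664 \cdot \frac{1}{8049} = - \frac{420}{11} + \frac{4664}{8049} = - \frac{3329276}{88539}$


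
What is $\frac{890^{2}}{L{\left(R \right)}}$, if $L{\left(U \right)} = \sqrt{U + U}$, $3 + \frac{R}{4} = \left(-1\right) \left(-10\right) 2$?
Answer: $\frac{198025 \sqrt{34}}{17} \approx 67922.0$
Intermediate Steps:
$R = 68$ ($R = -12 + 4 \left(-1\right) \left(-10\right) 2 = -12 + 4 \cdot 10 \cdot 2 = -12 + 4 \cdot 20 = -12 + 80 = 68$)
$L{\left(U \right)} = \sqrt{2} \sqrt{U}$ ($L{\left(U \right)} = \sqrt{2 U} = \sqrt{2} \sqrt{U}$)
$\frac{890^{2}}{L{\left(R \right)}} = \frac{890^{2}}{\sqrt{2} \sqrt{68}} = \frac{792100}{\sqrt{2} \cdot 2 \sqrt{17}} = \frac{792100}{2 \sqrt{34}} = 792100 \frac{\sqrt{34}}{68} = \frac{198025 \sqrt{34}}{17}$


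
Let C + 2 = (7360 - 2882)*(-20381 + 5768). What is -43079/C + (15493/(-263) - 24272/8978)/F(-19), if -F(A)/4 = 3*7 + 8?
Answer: 1191444521975267/2240406575312648 ≈ 0.53180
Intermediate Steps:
F(A) = -116 (F(A) = -4*(3*7 + 8) = -4*(21 + 8) = -4*29 = -116)
C = -65437016 (C = -2 + (7360 - 2882)*(-20381 + 5768) = -2 + 4478*(-14613) = -2 - 65437014 = -65437016)
-43079/C + (15493/(-263) - 24272/8978)/F(-19) = -43079/(-65437016) + (15493/(-263) - 24272/8978)/(-116) = -43079*(-1/65437016) + (15493*(-1/263) - 24272*1/8978)*(-1/116) = 43079/65437016 + (-15493/263 - 12136/4489)*(-1/116) = 43079/65437016 - 72739845/1180607*(-1/116) = 43079/65437016 + 72739845/136950412 = 1191444521975267/2240406575312648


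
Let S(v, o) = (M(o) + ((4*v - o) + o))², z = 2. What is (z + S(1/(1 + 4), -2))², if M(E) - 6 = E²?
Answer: 8797156/625 ≈ 14075.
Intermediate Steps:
M(E) = 6 + E²
S(v, o) = (6 + o² + 4*v)² (S(v, o) = ((6 + o²) + ((4*v - o) + o))² = ((6 + o²) + ((-o + 4*v) + o))² = ((6 + o²) + 4*v)² = (6 + o² + 4*v)²)
(z + S(1/(1 + 4), -2))² = (2 + (6 + (-2)² + 4/(1 + 4))²)² = (2 + (6 + 4 + 4/5)²)² = (2 + (6 + 4 + 4*(⅕))²)² = (2 + (6 + 4 + ⅘)²)² = (2 + (54/5)²)² = (2 + 2916/25)² = (2966/25)² = 8797156/625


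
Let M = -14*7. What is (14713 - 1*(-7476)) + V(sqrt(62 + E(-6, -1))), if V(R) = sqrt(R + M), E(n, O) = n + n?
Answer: 22189 + sqrt(-98 + 5*sqrt(2)) ≈ 22189.0 + 9.5357*I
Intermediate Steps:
M = -98
E(n, O) = 2*n
V(R) = sqrt(-98 + R) (V(R) = sqrt(R - 98) = sqrt(-98 + R))
(14713 - 1*(-7476)) + V(sqrt(62 + E(-6, -1))) = (14713 - 1*(-7476)) + sqrt(-98 + sqrt(62 + 2*(-6))) = (14713 + 7476) + sqrt(-98 + sqrt(62 - 12)) = 22189 + sqrt(-98 + sqrt(50)) = 22189 + sqrt(-98 + 5*sqrt(2))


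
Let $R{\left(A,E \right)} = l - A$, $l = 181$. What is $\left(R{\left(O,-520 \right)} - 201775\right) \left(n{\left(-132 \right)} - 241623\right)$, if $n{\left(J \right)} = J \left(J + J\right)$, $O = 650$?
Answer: $41819003100$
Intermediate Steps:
$R{\left(A,E \right)} = 181 - A$
$n{\left(J \right)} = 2 J^{2}$ ($n{\left(J \right)} = J 2 J = 2 J^{2}$)
$\left(R{\left(O,-520 \right)} - 201775\right) \left(n{\left(-132 \right)} - 241623\right) = \left(\left(181 - 650\right) - 201775\right) \left(2 \left(-132\right)^{2} - 241623\right) = \left(\left(181 - 650\right) - 201775\right) \left(2 \cdot 17424 - 241623\right) = \left(-469 - 201775\right) \left(34848 - 241623\right) = \left(-202244\right) \left(-206775\right) = 41819003100$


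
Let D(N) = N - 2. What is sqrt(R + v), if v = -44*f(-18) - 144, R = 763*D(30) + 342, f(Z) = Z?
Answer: sqrt(22354) ≈ 149.51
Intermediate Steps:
D(N) = -2 + N
R = 21706 (R = 763*(-2 + 30) + 342 = 763*28 + 342 = 21364 + 342 = 21706)
v = 648 (v = -44*(-18) - 144 = 792 - 144 = 648)
sqrt(R + v) = sqrt(21706 + 648) = sqrt(22354)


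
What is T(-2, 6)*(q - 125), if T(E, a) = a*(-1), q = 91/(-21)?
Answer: 776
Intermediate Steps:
q = -13/3 (q = 91*(-1/21) = -13/3 ≈ -4.3333)
T(E, a) = -a
T(-2, 6)*(q - 125) = (-1*6)*(-13/3 - 125) = -6*(-388/3) = 776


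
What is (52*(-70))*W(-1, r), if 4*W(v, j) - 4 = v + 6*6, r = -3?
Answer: -35490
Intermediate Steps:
W(v, j) = 10 + v/4 (W(v, j) = 1 + (v + 6*6)/4 = 1 + (v + 36)/4 = 1 + (36 + v)/4 = 1 + (9 + v/4) = 10 + v/4)
(52*(-70))*W(-1, r) = (52*(-70))*(10 + (1/4)*(-1)) = -3640*(10 - 1/4) = -3640*39/4 = -35490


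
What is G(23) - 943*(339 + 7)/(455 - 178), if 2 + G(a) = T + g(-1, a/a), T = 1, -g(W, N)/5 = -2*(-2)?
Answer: -332095/277 ≈ -1198.9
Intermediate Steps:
g(W, N) = -20 (g(W, N) = -(-10)*(-2) = -5*4 = -20)
G(a) = -21 (G(a) = -2 + (1 - 20) = -2 - 19 = -21)
G(23) - 943*(339 + 7)/(455 - 178) = -21 - 943*(339 + 7)/(455 - 178) = -21 - 326278/277 = -332095/277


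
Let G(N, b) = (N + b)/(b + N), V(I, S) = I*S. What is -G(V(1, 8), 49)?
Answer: -1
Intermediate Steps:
G(N, b) = 1 (G(N, b) = (N + b)/(N + b) = 1)
-G(V(1, 8), 49) = -1*1 = -1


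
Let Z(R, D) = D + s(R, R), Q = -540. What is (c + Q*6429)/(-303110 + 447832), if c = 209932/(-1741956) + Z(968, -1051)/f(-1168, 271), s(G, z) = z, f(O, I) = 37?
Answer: -27969609265919/1165959522573 ≈ -23.988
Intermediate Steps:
Z(R, D) = D + R
c = -38087458/16113093 (c = 209932/(-1741956) + (-1051 + 968)/37 = 209932*(-1/1741956) - 83*1/37 = -52483/435489 - 83/37 = -38087458/16113093 ≈ -2.3638)
(c + Q*6429)/(-303110 + 447832) = (-38087458/16113093 - 540*6429)/(-303110 + 447832) = (-38087458/16113093 - 3471660)/144722 = -55939218531838/16113093*1/144722 = -27969609265919/1165959522573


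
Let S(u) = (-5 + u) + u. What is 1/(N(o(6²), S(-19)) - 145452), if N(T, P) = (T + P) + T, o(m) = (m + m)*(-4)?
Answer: -1/146071 ≈ -6.8460e-6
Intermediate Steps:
S(u) = -5 + 2*u
o(m) = -8*m (o(m) = (2*m)*(-4) = -8*m)
N(T, P) = P + 2*T (N(T, P) = (P + T) + T = P + 2*T)
1/(N(o(6²), S(-19)) - 145452) = 1/(((-5 + 2*(-19)) + 2*(-8*6²)) - 145452) = 1/(((-5 - 38) + 2*(-8*36)) - 145452) = 1/((-43 + 2*(-288)) - 145452) = 1/((-43 - 576) - 145452) = 1/(-619 - 145452) = 1/(-146071) = -1/146071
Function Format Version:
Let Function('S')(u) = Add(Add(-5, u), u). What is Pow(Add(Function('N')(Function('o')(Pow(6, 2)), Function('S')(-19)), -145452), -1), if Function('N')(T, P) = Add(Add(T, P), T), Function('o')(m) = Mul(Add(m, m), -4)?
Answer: Rational(-1, 146071) ≈ -6.8460e-6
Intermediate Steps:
Function('S')(u) = Add(-5, Mul(2, u))
Function('o')(m) = Mul(-8, m) (Function('o')(m) = Mul(Mul(2, m), -4) = Mul(-8, m))
Function('N')(T, P) = Add(P, Mul(2, T)) (Function('N')(T, P) = Add(Add(P, T), T) = Add(P, Mul(2, T)))
Pow(Add(Function('N')(Function('o')(Pow(6, 2)), Function('S')(-19)), -145452), -1) = Pow(Add(Add(Add(-5, Mul(2, -19)), Mul(2, Mul(-8, Pow(6, 2)))), -145452), -1) = Pow(Add(Add(Add(-5, -38), Mul(2, Mul(-8, 36))), -145452), -1) = Pow(Add(Add(-43, Mul(2, -288)), -145452), -1) = Pow(Add(Add(-43, -576), -145452), -1) = Pow(Add(-619, -145452), -1) = Pow(-146071, -1) = Rational(-1, 146071)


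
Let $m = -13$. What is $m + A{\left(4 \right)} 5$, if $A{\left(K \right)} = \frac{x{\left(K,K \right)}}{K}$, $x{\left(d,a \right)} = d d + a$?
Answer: $12$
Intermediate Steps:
$x{\left(d,a \right)} = a + d^{2}$ ($x{\left(d,a \right)} = d^{2} + a = a + d^{2}$)
$A{\left(K \right)} = \frac{K + K^{2}}{K}$
$m + A{\left(4 \right)} 5 = -13 + \left(1 + 4\right) 5 = -13 + 5 \cdot 5 = -13 + 25 = 12$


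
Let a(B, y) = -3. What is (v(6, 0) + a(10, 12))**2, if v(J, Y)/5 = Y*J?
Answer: 9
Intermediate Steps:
v(J, Y) = 5*J*Y (v(J, Y) = 5*(Y*J) = 5*(J*Y) = 5*J*Y)
(v(6, 0) + a(10, 12))**2 = (5*6*0 - 3)**2 = (0 - 3)**2 = (-3)**2 = 9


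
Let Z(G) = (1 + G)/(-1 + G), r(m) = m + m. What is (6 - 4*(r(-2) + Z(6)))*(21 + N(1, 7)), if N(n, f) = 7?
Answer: 2296/5 ≈ 459.20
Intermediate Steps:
r(m) = 2*m
Z(G) = (1 + G)/(-1 + G)
(6 - 4*(r(-2) + Z(6)))*(21 + N(1, 7)) = (6 - 4*(2*(-2) + (1 + 6)/(-1 + 6)))*(21 + 7) = (6 - 4*(-4 + 7/5))*28 = (6 - 4*(-13/5))*28 = (6 + 52/5)*28 = (82/5)*28 = 2296/5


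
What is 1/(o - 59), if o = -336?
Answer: -1/395 ≈ -0.0025316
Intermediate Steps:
1/(o - 59) = 1/(-336 - 59) = 1/(-395) = -1/395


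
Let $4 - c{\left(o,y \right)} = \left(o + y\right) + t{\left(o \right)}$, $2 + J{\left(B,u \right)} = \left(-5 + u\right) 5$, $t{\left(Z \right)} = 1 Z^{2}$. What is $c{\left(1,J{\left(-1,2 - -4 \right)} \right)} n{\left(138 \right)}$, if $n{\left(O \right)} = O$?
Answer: $-138$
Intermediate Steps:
$t{\left(Z \right)} = Z^{2}$
$J{\left(B,u \right)} = -27 + 5 u$ ($J{\left(B,u \right)} = -2 + \left(-5 + u\right) 5 = -2 + \left(-25 + 5 u\right) = -27 + 5 u$)
$c{\left(o,y \right)} = 4 - o - y - o^{2}$ ($c{\left(o,y \right)} = 4 - \left(\left(o + y\right) + o^{2}\right) = 4 - \left(o + y + o^{2}\right) = 4 - o - y - o^{2}$)
$c{\left(1,J{\left(-1,2 - -4 \right)} \right)} n{\left(138 \right)} = \left(4 - 1 - \left(-27 + 5 \left(2 - -4\right)\right) - 1^{2}\right) 138 = \left(4 - 1 - \left(-27 + 5 \left(2 + 4\right)\right) - 1\right) 138 = \left(4 - 1 - \left(-27 + 5 \cdot 6\right) - 1\right) 138 = \left(4 - 1 - \left(-27 + 30\right) - 1\right) 138 = \left(4 - 1 - 3 - 1\right) 138 = \left(-1\right) 138 = -138$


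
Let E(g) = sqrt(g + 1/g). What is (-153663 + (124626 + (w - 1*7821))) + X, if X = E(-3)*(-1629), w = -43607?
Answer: -80465 - 543*I*sqrt(30) ≈ -80465.0 - 2974.1*I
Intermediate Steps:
E(g) = sqrt(g + 1/g)
X = -543*I*sqrt(30) (X = sqrt(-3 + 1/(-3))*(-1629) = sqrt(-3 - 1/3)*(-1629) = sqrt(-10/3)*(-1629) = (I*sqrt(30)/3)*(-1629) = -543*I*sqrt(30) ≈ -2974.1*I)
(-153663 + (124626 + (w - 1*7821))) + X = (-153663 + (124626 + (-43607 - 1*7821))) - 543*I*sqrt(30) = (-153663 + (124626 + (-43607 - 7821))) - 543*I*sqrt(30) = (-153663 + (124626 - 51428)) - 543*I*sqrt(30) = (-153663 + 73198) - 543*I*sqrt(30) = -80465 - 543*I*sqrt(30)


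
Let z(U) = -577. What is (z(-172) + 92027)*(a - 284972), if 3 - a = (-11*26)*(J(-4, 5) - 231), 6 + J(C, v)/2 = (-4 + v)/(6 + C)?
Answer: -32389852450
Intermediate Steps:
J(C, v) = -12 + 2*(-4 + v)/(6 + C) (J(C, v) = -12 + 2*((-4 + v)/(6 + C)) = -12 + 2*(-4 + v)/(6 + C))
a = -69209 (a = 3 - (-11*26)*(2*(-40 + 5 - 6*(-4))/(6 - 4) - 231) = 3 - (-286)*(2*(-40 + 5 + 24)/2 - 231) = 3 - (-286)*(2*(½)*(-11) - 231) = 3 - (-286)*(-11 - 231) = 3 - (-286)*(-242) = 3 - 1*69212 = 3 - 69212 = -69209)
(z(-172) + 92027)*(a - 284972) = (-577 + 92027)*(-69209 - 284972) = 91450*(-354181) = -32389852450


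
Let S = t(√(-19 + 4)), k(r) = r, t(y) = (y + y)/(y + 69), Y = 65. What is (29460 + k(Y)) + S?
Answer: 23501905/796 + 23*I*√15/796 ≈ 29525.0 + 0.11191*I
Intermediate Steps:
t(y) = 2*y/(69 + y) (t(y) = (2*y)/(69 + y) = 2*y/(69 + y))
S = 2*I*√15/(69 + I*√15) (S = 2*√(-19 + 4)/(69 + √(-19 + 4)) = 2*√(-15)/(69 + √(-15)) = 2*(I*√15)/(69 + I*√15) = 2*I*√15/(69 + I*√15) ≈ 0.0062814 + 0.11191*I)
(29460 + k(Y)) + S = (29460 + 65) + 2*√15/(√15 - 69*I) = 29525 + 2*√15/(√15 - 69*I)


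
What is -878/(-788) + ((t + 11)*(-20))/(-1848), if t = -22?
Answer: 4117/4137 ≈ 0.99517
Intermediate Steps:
-878/(-788) + ((t + 11)*(-20))/(-1848) = -878/(-788) + ((-22 + 11)*(-20))/(-1848) = -878*(-1/788) - 11*(-20)*(-1/1848) = 439/394 + 220*(-1/1848) = 439/394 - 5/42 = 4117/4137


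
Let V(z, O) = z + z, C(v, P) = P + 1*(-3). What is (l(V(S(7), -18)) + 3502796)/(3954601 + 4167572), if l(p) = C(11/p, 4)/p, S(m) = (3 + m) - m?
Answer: 21016777/48733038 ≈ 0.43126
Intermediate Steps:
C(v, P) = -3 + P (C(v, P) = P - 3 = -3 + P)
S(m) = 3
V(z, O) = 2*z
l(p) = 1/p (l(p) = (-3 + 4)/p = 1/p)
(l(V(S(7), -18)) + 3502796)/(3954601 + 4167572) = (1/(2*3) + 3502796)/(3954601 + 4167572) = (1/6 + 3502796)/8122173 = (1/6 + 3502796)*(1/8122173) = (21016777/6)*(1/8122173) = 21016777/48733038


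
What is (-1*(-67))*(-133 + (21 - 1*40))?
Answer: -10184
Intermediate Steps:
(-1*(-67))*(-133 + (21 - 1*40)) = 67*(-133 + (21 - 40)) = 67*(-133 - 19) = 67*(-152) = -10184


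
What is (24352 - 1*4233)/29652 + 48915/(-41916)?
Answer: -3613807/7398174 ≈ -0.48847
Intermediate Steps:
(24352 - 1*4233)/29652 + 48915/(-41916) = (24352 - 4233)*(1/29652) + 48915*(-1/41916) = 20119*(1/29652) - 16305/13972 = 20119/29652 - 16305/13972 = -3613807/7398174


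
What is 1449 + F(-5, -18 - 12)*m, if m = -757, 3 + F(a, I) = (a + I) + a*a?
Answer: 11290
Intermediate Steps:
F(a, I) = -3 + I + a + a**2 (F(a, I) = -3 + ((a + I) + a*a) = -3 + ((I + a) + a**2) = -3 + (I + a + a**2) = -3 + I + a + a**2)
1449 + F(-5, -18 - 12)*m = 1449 + (-3 + (-18 - 12) - 5 + (-5)**2)*(-757) = 1449 + (-3 - 30 - 5 + 25)*(-757) = 1449 - 13*(-757) = 1449 + 9841 = 11290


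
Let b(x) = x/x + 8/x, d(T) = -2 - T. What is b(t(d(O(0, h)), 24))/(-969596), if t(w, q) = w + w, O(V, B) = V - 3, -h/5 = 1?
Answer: -5/969596 ≈ -5.1568e-6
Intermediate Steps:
h = -5 (h = -5*1 = -5)
O(V, B) = -3 + V
t(w, q) = 2*w
b(x) = 1 + 8/x
b(t(d(O(0, h)), 24))/(-969596) = ((8 + 2*(-2 - (-3 + 0)))/((2*(-2 - (-3 + 0)))))/(-969596) = ((8 + 2*(-2 - 1*(-3)))/((2*(-2 - 1*(-3)))))*(-1/969596) = ((8 + 2*(-2 + 3))/((2*(-2 + 3))))*(-1/969596) = ((8 + 2*1)/((2*1)))*(-1/969596) = ((8 + 2)/2)*(-1/969596) = ((½)*10)*(-1/969596) = 5*(-1/969596) = -5/969596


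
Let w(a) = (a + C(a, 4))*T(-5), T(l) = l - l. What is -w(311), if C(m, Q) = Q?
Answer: 0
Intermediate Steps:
T(l) = 0
w(a) = 0 (w(a) = (a + 4)*0 = (4 + a)*0 = 0)
-w(311) = -1*0 = 0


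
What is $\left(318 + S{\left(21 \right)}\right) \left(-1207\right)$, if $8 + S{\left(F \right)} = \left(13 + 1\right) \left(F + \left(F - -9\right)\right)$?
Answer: $-1235968$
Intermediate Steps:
$S{\left(F \right)} = 118 + 28 F$ ($S{\left(F \right)} = -8 + \left(13 + 1\right) \left(F + \left(F - -9\right)\right) = -8 + 14 \left(F + \left(F + 9\right)\right) = -8 + 14 \left(F + \left(9 + F\right)\right) = -8 + 14 \left(9 + 2 F\right) = -8 + \left(126 + 28 F\right) = 118 + 28 F$)
$\left(318 + S{\left(21 \right)}\right) \left(-1207\right) = \left(318 + \left(118 + 28 \cdot 21\right)\right) \left(-1207\right) = \left(318 + \left(118 + 588\right)\right) \left(-1207\right) = \left(318 + 706\right) \left(-1207\right) = 1024 \left(-1207\right) = -1235968$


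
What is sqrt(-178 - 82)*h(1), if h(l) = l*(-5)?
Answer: -10*I*sqrt(65) ≈ -80.623*I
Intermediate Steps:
h(l) = -5*l
sqrt(-178 - 82)*h(1) = sqrt(-178 - 82)*(-5*1) = sqrt(-260)*(-5) = (2*I*sqrt(65))*(-5) = -10*I*sqrt(65)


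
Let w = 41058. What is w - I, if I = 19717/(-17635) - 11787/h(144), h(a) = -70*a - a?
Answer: 2467586992261/60100080 ≈ 41058.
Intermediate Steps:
h(a) = -71*a
I = 2092379/60100080 (I = 19717/(-17635) - 11787/((-71*144)) = 19717*(-1/17635) - 11787/(-10224) = -19717/17635 - 11787*(-1/10224) = -19717/17635 + 3929/3408 = 2092379/60100080 ≈ 0.034815)
w - I = 41058 - 1*2092379/60100080 = 41058 - 2092379/60100080 = 2467586992261/60100080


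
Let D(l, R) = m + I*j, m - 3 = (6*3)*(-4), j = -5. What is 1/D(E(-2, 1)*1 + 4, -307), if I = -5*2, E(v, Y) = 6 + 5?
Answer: -1/19 ≈ -0.052632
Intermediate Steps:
E(v, Y) = 11
I = -10
m = -69 (m = 3 + (6*3)*(-4) = 3 + 18*(-4) = 3 - 72 = -69)
D(l, R) = -19 (D(l, R) = -69 - 10*(-5) = -69 + 50 = -19)
1/D(E(-2, 1)*1 + 4, -307) = 1/(-19) = -1/19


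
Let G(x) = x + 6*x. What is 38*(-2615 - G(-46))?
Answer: -87134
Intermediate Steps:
G(x) = 7*x
38*(-2615 - G(-46)) = 38*(-2615 - 7*(-46)) = 38*(-2615 - 1*(-322)) = 38*(-2615 + 322) = 38*(-2293) = -87134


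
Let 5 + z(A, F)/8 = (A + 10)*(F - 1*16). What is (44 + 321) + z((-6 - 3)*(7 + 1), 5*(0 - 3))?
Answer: 15701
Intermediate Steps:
z(A, F) = -40 + 8*(-16 + F)*(10 + A) (z(A, F) = -40 + 8*((A + 10)*(F - 1*16)) = -40 + 8*((10 + A)*(F - 16)) = -40 + 8*((10 + A)*(-16 + F)) = -40 + 8*((-16 + F)*(10 + A)) = -40 + 8*(-16 + F)*(10 + A))
(44 + 321) + z((-6 - 3)*(7 + 1), 5*(0 - 3)) = (44 + 321) + (-1320 - 128*(-6 - 3)*(7 + 1) + 80*(5*(0 - 3)) + 8*((-6 - 3)*(7 + 1))*(5*(0 - 3))) = 365 + (-1320 - (-1152)*8 + 80*(5*(-3)) + 8*(-9*8)*(5*(-3))) = 365 + (-1320 - 128*(-72) + 80*(-15) + 8*(-72)*(-15)) = 365 + (-1320 + 9216 - 1200 + 8640) = 365 + 15336 = 15701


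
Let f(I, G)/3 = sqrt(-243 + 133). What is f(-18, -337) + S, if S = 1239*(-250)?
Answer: -309750 + 3*I*sqrt(110) ≈ -3.0975e+5 + 31.464*I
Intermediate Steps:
S = -309750
f(I, G) = 3*I*sqrt(110) (f(I, G) = 3*sqrt(-243 + 133) = 3*sqrt(-110) = 3*(I*sqrt(110)) = 3*I*sqrt(110))
f(-18, -337) + S = 3*I*sqrt(110) - 309750 = -309750 + 3*I*sqrt(110)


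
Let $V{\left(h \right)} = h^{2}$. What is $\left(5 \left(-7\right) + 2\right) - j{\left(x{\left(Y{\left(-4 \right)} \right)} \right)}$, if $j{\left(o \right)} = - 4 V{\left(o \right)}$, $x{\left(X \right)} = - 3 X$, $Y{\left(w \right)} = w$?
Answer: $543$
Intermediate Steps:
$j{\left(o \right)} = - 4 o^{2}$
$\left(5 \left(-7\right) + 2\right) - j{\left(x{\left(Y{\left(-4 \right)} \right)} \right)} = \left(5 \left(-7\right) + 2\right) - - 4 \left(\left(-3\right) \left(-4\right)\right)^{2} = \left(-35 + 2\right) - - 4 \cdot 12^{2} = -33 - \left(-4\right) 144 = -33 - -576 = -33 + 576 = 543$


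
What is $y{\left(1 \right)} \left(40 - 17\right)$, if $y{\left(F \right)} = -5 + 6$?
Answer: $23$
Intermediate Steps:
$y{\left(F \right)} = 1$
$y{\left(1 \right)} \left(40 - 17\right) = 1 \left(40 - 17\right) = 1 \cdot 23 = 23$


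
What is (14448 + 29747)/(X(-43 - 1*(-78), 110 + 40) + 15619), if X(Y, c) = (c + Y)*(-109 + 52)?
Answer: 44195/5074 ≈ 8.7101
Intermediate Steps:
X(Y, c) = -57*Y - 57*c (X(Y, c) = (Y + c)*(-57) = -57*Y - 57*c)
(14448 + 29747)/(X(-43 - 1*(-78), 110 + 40) + 15619) = (14448 + 29747)/((-57*(-43 - 1*(-78)) - 57*(110 + 40)) + 15619) = 44195/((-57*(-43 + 78) - 57*150) + 15619) = 44195/((-57*35 - 8550) + 15619) = 44195/((-1995 - 8550) + 15619) = 44195/(-10545 + 15619) = 44195/5074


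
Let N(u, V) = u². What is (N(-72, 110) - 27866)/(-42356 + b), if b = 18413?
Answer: 22682/23943 ≈ 0.94733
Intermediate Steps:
(N(-72, 110) - 27866)/(-42356 + b) = ((-72)² - 27866)/(-42356 + 18413) = (5184 - 27866)/(-23943) = -22682*(-1/23943) = 22682/23943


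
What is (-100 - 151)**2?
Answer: 63001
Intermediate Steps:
(-100 - 151)**2 = (-251)**2 = 63001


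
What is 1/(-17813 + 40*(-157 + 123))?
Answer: -1/19173 ≈ -5.2157e-5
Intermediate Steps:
1/(-17813 + 40*(-157 + 123)) = 1/(-17813 + 40*(-34)) = 1/(-17813 - 1360) = 1/(-19173) = -1/19173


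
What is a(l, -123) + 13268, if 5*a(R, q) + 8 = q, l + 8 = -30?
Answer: 66209/5 ≈ 13242.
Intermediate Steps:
l = -38 (l = -8 - 30 = -38)
a(R, q) = -8/5 + q/5
a(l, -123) + 13268 = (-8/5 + (⅕)*(-123)) + 13268 = (-8/5 - 123/5) + 13268 = -131/5 + 13268 = 66209/5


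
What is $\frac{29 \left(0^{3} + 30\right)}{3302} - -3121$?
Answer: $\frac{5153206}{1651} \approx 3121.3$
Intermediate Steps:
$\frac{29 \left(0^{3} + 30\right)}{3302} - -3121 = 29 \left(0 + 30\right) \frac{1}{3302} + 3121 = 29 \cdot 30 \cdot \frac{1}{3302} + 3121 = 870 \cdot \frac{1}{3302} + 3121 = \frac{435}{1651} + 3121 = \frac{5153206}{1651}$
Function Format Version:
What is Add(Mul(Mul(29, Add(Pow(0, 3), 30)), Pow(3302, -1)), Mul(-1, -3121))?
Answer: Rational(5153206, 1651) ≈ 3121.3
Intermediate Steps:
Add(Mul(Mul(29, Add(Pow(0, 3), 30)), Pow(3302, -1)), Mul(-1, -3121)) = Add(Mul(Mul(29, Add(0, 30)), Rational(1, 3302)), 3121) = Add(Mul(Mul(29, 30), Rational(1, 3302)), 3121) = Add(Mul(870, Rational(1, 3302)), 3121) = Add(Rational(435, 1651), 3121) = Rational(5153206, 1651)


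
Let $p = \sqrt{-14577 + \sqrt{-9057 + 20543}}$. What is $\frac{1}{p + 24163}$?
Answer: $\frac{1}{24163 + i \sqrt{14577 - \sqrt{11486}}} \approx 4.1385 \cdot 10^{-5} - 2.06 \cdot 10^{-7} i$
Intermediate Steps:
$p = \sqrt{-14577 + \sqrt{11486}} \approx 120.29 i$
$\frac{1}{p + 24163} = \frac{1}{\sqrt{-14577 + \sqrt{11486}} + 24163} = \frac{1}{24163 + \sqrt{-14577 + \sqrt{11486}}}$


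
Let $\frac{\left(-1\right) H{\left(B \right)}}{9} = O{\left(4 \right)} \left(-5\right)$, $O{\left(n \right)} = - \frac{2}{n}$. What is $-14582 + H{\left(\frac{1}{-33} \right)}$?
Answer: $- \frac{29209}{2} \approx -14605.0$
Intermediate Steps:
$H{\left(B \right)} = - \frac{45}{2}$ ($H{\left(B \right)} = - 9 - \frac{2}{4} \left(-5\right) = - 9 \left(-2\right) \frac{1}{4} \left(-5\right) = - 9 \left(\left(- \frac{1}{2}\right) \left(-5\right)\right) = \left(-9\right) \frac{5}{2} = - \frac{45}{2}$)
$-14582 + H{\left(\frac{1}{-33} \right)} = -14582 - \frac{45}{2} = - \frac{29209}{2}$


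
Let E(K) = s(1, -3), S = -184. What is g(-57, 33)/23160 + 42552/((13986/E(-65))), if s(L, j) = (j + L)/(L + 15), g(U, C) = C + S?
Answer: -2320369/5998440 ≈ -0.38683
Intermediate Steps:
g(U, C) = -184 + C (g(U, C) = C - 184 = -184 + C)
s(L, j) = (L + j)/(15 + L)
E(K) = -⅛ (E(K) = (1 - 3)/(15 + 1) = -2/16 = (1/16)*(-2) = -⅛)
g(-57, 33)/23160 + 42552/((13986/E(-65))) = (-184 + 33)/23160 + 42552/((13986/(-⅛))) = -151*1/23160 + 42552/((13986*(-8))) = -151/23160 + 42552/(-111888) = -151/23160 + 42552*(-1/111888) = -151/23160 - 197/518 = -2320369/5998440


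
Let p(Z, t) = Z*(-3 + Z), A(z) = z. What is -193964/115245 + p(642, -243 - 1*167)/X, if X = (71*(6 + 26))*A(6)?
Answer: 104774087/3687840 ≈ 28.411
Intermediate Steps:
X = 13632 (X = (71*(6 + 26))*6 = (71*32)*6 = 2272*6 = 13632)
-193964/115245 + p(642, -243 - 1*167)/X = -193964/115245 + (642*(-3 + 642))/13632 = -193964*1/115245 + (642*639)*(1/13632) = -193964/115245 + 410238*(1/13632) = -193964/115245 + 963/32 = 104774087/3687840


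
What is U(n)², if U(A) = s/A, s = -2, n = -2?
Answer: 1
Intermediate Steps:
U(A) = -2/A
U(n)² = (-2/(-2))² = (-2*(-½))² = 1² = 1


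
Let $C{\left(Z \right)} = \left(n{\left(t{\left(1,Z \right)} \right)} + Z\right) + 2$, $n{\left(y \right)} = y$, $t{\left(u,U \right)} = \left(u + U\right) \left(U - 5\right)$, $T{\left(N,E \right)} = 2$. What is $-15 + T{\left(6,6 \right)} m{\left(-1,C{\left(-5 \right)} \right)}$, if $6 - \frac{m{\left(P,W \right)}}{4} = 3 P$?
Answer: $57$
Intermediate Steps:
$t{\left(u,U \right)} = \left(-5 + U\right) \left(U + u\right)$ ($t{\left(u,U \right)} = \left(U + u\right) \left(-5 + U\right) = \left(-5 + U\right) \left(U + u\right)$)
$C{\left(Z \right)} = -3 + Z^{2} - 3 Z$ ($C{\left(Z \right)} = \left(\left(Z^{2} - 5 Z - 5 + Z 1\right) + Z\right) + 2 = \left(\left(Z^{2} - 5 Z - 5 + Z\right) + Z\right) + 2 = \left(\left(-5 + Z^{2} - 4 Z\right) + Z\right) + 2 = \left(-5 + Z^{2} - 3 Z\right) + 2 = -3 + Z^{2} - 3 Z$)
$m{\left(P,W \right)} = 24 - 12 P$ ($m{\left(P,W \right)} = 24 - 4 \cdot 3 P = 24 - 12 P$)
$-15 + T{\left(6,6 \right)} m{\left(-1,C{\left(-5 \right)} \right)} = -15 + 2 \left(24 - -12\right) = -15 + 2 \left(24 + 12\right) = -15 + 2 \cdot 36 = -15 + 72 = 57$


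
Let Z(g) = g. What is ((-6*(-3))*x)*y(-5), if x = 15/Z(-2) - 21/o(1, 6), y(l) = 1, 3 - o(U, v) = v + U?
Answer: -81/2 ≈ -40.500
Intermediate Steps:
o(U, v) = 3 - U - v (o(U, v) = 3 - (v + U) = 3 - (U + v) = 3 + (-U - v) = 3 - U - v)
x = -9/4 (x = 15/(-2) - 21/(3 - 1*1 - 1*6) = 15*(-1/2) - 21/(3 - 1 - 6) = -15/2 - 21/(-4) = -15/2 - 21*(-1/4) = -15/2 + 21/4 = -9/4 ≈ -2.2500)
((-6*(-3))*x)*y(-5) = (-6*(-3)*(-9/4))*1 = (18*(-9/4))*1 = -81/2*1 = -81/2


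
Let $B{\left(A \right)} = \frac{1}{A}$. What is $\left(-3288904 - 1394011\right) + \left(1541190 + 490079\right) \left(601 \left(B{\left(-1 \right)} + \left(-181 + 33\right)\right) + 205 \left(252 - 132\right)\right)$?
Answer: $-131933573196$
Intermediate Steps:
$\left(-3288904 - 1394011\right) + \left(1541190 + 490079\right) \left(601 \left(B{\left(-1 \right)} + \left(-181 + 33\right)\right) + 205 \left(252 - 132\right)\right) = \left(-3288904 - 1394011\right) + \left(1541190 + 490079\right) \left(601 \left(\frac{1}{-1} + \left(-181 + 33\right)\right) + 205 \left(252 - 132\right)\right) = -4682915 + 2031269 \left(601 \left(-1 - 148\right) + 205 \cdot 120\right) = -4682915 + 2031269 \left(601 \left(-149\right) + 24600\right) = -4682915 + 2031269 \left(-89549 + 24600\right) = -4682915 + 2031269 \left(-64949\right) = -4682915 - 131928890281 = -131933573196$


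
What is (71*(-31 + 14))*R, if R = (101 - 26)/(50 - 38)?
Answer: -30175/4 ≈ -7543.8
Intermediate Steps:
R = 25/4 (R = 75/12 = 75*(1/12) = 25/4 ≈ 6.2500)
(71*(-31 + 14))*R = (71*(-31 + 14))*(25/4) = (71*(-17))*(25/4) = -1207*25/4 = -30175/4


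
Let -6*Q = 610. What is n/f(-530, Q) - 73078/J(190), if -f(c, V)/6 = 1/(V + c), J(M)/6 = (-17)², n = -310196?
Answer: -84940304807/2601 ≈ -3.2657e+7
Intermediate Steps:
Q = -305/3 (Q = -⅙*610 = -305/3 ≈ -101.67)
J(M) = 1734 (J(M) = 6*(-17)² = 6*289 = 1734)
f(c, V) = -6/(V + c)
n/f(-530, Q) - 73078/J(190) = -310196/((-6/(-305/3 - 530))) - 73078/1734 = -310196/((-6/(-1895/3))) - 73078*1/1734 = -310196/((-6*(-3/1895))) - 36539/867 = -310196/18/1895 - 36539/867 = -310196*1895/18 - 36539/867 = -293910710/9 - 36539/867 = -84940304807/2601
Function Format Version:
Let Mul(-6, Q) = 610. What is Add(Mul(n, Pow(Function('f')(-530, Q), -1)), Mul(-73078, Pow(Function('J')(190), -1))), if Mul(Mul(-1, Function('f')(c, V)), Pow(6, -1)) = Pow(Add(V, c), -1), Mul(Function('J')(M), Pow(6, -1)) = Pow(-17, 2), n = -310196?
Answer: Rational(-84940304807, 2601) ≈ -3.2657e+7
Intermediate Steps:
Q = Rational(-305, 3) (Q = Mul(Rational(-1, 6), 610) = Rational(-305, 3) ≈ -101.67)
Function('J')(M) = 1734 (Function('J')(M) = Mul(6, Pow(-17, 2)) = Mul(6, 289) = 1734)
Function('f')(c, V) = Mul(-6, Pow(Add(V, c), -1))
Add(Mul(n, Pow(Function('f')(-530, Q), -1)), Mul(-73078, Pow(Function('J')(190), -1))) = Add(Mul(-310196, Pow(Mul(-6, Pow(Add(Rational(-305, 3), -530), -1)), -1)), Mul(-73078, Pow(1734, -1))) = Add(Mul(-310196, Pow(Mul(-6, Pow(Rational(-1895, 3), -1)), -1)), Mul(-73078, Rational(1, 1734))) = Add(Mul(-310196, Pow(Mul(-6, Rational(-3, 1895)), -1)), Rational(-36539, 867)) = Add(Mul(-310196, Pow(Rational(18, 1895), -1)), Rational(-36539, 867)) = Add(Mul(-310196, Rational(1895, 18)), Rational(-36539, 867)) = Add(Rational(-293910710, 9), Rational(-36539, 867)) = Rational(-84940304807, 2601)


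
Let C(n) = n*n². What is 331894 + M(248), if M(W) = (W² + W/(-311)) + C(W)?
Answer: 4866027042/311 ≈ 1.5646e+7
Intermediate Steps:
C(n) = n³
M(W) = W² + W³ - W/311 (M(W) = (W² + W/(-311)) + W³ = (W² - W/311) + W³ = W² + W³ - W/311)
331894 + M(248) = 331894 + 248*(-1/311 + 248 + 248²) = 331894 + 248*(-1/311 + 248 + 61504) = 331894 + 248*(19204871/311) = 331894 + 4762808008/311 = 4866027042/311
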